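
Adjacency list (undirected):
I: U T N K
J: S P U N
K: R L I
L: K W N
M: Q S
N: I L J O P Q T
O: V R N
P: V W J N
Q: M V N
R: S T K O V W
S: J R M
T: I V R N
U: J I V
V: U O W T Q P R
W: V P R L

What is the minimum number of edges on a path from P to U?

2

Level 0: P
Level 1: J, N, V, W
Level 2: I, L, O, Q, R, S, T, U
Level 3: K, M
U first appears at level 2.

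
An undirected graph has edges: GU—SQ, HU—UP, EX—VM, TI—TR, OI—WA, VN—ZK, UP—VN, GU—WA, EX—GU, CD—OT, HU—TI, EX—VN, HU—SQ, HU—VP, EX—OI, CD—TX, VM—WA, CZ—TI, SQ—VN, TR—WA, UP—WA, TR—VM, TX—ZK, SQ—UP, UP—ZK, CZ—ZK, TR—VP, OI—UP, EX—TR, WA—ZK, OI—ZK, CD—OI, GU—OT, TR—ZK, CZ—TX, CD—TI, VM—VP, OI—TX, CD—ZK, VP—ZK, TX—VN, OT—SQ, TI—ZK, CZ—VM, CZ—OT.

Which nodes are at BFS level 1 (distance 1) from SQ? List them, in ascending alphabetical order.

Level 0: SQ
Level 1: GU, HU, OT, UP, VN
Level 2: CD, CZ, EX, OI, TI, TX, VP, WA, ZK
Level 3: TR, VM

GU, HU, OT, UP, VN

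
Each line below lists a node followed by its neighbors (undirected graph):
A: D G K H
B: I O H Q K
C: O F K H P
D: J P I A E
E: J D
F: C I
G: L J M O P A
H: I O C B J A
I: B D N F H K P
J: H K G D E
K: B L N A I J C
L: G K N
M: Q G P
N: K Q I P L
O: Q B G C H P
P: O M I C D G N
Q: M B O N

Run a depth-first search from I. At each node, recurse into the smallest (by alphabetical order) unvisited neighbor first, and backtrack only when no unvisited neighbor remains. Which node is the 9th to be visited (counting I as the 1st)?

Visit I
I → B
B → H
H → A
A → D
D → E
E → J
J → G
G → L
L → K
K → C
C → F
C → O
O → P
P → M
M → Q
Q → N

Visit order: I, B, H, A, D, E, J, G, L, K, C, F, O, P, M, Q, N

L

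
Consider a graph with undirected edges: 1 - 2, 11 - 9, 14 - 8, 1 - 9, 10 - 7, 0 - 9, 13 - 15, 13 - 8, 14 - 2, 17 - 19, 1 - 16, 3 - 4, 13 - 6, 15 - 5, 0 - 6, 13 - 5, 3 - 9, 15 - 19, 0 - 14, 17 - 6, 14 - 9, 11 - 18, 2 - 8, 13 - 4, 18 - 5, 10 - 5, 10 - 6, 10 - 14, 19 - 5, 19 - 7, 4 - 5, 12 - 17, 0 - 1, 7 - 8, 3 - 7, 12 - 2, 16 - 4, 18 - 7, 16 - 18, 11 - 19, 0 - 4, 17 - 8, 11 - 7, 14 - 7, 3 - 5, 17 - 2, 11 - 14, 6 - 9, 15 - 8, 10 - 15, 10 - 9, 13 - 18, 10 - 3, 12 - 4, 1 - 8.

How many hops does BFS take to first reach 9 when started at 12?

Level 0: 12
Level 1: 2, 4, 17
Level 2: 0, 1, 3, 5, 6, 8, 13, 14, 16, 19
Level 3: 7, 9, 10, 11, 15, 18
9 first appears at level 3.

3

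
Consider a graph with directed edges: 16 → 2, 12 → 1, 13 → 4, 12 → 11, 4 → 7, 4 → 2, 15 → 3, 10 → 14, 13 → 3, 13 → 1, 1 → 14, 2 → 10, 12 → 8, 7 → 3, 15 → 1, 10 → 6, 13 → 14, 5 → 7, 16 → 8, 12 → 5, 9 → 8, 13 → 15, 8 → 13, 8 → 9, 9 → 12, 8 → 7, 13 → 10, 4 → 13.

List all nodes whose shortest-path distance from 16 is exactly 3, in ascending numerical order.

1, 3, 4, 6, 12, 14, 15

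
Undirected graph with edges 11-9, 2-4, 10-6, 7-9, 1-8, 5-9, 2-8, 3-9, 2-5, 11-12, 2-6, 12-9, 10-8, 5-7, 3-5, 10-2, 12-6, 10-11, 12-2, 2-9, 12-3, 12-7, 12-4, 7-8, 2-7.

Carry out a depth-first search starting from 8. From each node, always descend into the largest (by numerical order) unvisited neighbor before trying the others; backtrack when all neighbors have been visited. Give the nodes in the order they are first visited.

8 -> 10 -> 11 -> 12 -> 9 -> 7 -> 5 -> 3 -> 2 -> 6 -> 4 -> 1

Visit 8
8 → 10
10 → 11
11 → 12
12 → 9
9 → 7
7 → 5
5 → 3
5 → 2
2 → 6
2 → 4
8 → 1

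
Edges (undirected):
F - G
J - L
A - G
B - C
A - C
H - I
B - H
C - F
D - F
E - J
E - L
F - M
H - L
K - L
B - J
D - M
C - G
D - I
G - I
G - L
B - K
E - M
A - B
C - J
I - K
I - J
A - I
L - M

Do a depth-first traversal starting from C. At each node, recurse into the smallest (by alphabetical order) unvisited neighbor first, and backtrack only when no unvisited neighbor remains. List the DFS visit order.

C A B H I D F G L E J M K

Visit C
C → A
A → B
B → H
H → I
I → D
D → F
F → G
G → L
L → E
E → J
E → M
L → K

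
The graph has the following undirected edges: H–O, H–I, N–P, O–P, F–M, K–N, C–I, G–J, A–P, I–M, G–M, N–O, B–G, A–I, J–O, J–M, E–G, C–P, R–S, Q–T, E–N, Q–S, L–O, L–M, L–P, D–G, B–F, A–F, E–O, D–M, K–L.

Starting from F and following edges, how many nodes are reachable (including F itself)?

16

BFS from F visits: F, A, B, M, I, P, G, D, J, L, C, H, N, O, E, K
Reachable nodes: 16 of 20 total.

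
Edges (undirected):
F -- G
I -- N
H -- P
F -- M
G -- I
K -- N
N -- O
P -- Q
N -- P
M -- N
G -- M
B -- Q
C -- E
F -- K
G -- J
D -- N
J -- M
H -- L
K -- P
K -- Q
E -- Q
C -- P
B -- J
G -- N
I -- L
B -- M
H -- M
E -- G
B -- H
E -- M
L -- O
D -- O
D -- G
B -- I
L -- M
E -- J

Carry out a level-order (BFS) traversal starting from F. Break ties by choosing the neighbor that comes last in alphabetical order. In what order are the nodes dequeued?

F -> M -> K -> G -> N -> L -> J -> H -> E -> B -> Q -> P -> I -> D -> O -> C

Visit F; enqueue M, K, G → queue [M, K, G]
Visit M; enqueue N, L, J, H, E, B → queue [K, G, N, L, J, H, E, B]
Visit K; enqueue Q, P → queue [G, N, L, J, H, E, B, Q, P]
Visit G; enqueue I, D → queue [N, L, J, H, E, B, Q, P, I, D]
Visit N; enqueue O → queue [L, J, H, E, B, Q, P, I, D, O]
Visit L → queue [J, H, E, B, Q, P, I, D, O]
Visit J → queue [H, E, B, Q, P, I, D, O]
Visit H → queue [E, B, Q, P, I, D, O]
Visit E; enqueue C → queue [B, Q, P, I, D, O, C]
Visit B → queue [Q, P, I, D, O, C]
Visit Q → queue [P, I, D, O, C]
Visit P → queue [I, D, O, C]
Visit I → queue [D, O, C]
Visit D → queue [O, C]
Visit O → queue [C]
Visit C → queue []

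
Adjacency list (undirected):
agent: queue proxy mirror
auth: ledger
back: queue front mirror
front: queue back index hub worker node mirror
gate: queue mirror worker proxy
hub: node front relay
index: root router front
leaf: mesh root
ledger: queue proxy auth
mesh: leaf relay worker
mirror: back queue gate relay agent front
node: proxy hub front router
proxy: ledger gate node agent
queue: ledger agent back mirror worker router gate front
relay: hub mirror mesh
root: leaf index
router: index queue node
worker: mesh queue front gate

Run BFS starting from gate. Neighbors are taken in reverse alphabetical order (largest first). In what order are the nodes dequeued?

gate -> worker -> queue -> proxy -> mirror -> mesh -> front -> router -> ledger -> back -> agent -> node -> relay -> leaf -> index -> hub -> auth -> root

Visit gate; enqueue worker, queue, proxy, mirror → queue [worker, queue, proxy, mirror]
Visit worker; enqueue mesh, front → queue [queue, proxy, mirror, mesh, front]
Visit queue; enqueue router, ledger, back, agent → queue [proxy, mirror, mesh, front, router, ledger, back, agent]
Visit proxy; enqueue node → queue [mirror, mesh, front, router, ledger, back, agent, node]
Visit mirror; enqueue relay → queue [mesh, front, router, ledger, back, agent, node, relay]
Visit mesh; enqueue leaf → queue [front, router, ledger, back, agent, node, relay, leaf]
Visit front; enqueue index, hub → queue [router, ledger, back, agent, node, relay, leaf, index, hub]
Visit router → queue [ledger, back, agent, node, relay, leaf, index, hub]
Visit ledger; enqueue auth → queue [back, agent, node, relay, leaf, index, hub, auth]
Visit back → queue [agent, node, relay, leaf, index, hub, auth]
Visit agent → queue [node, relay, leaf, index, hub, auth]
Visit node → queue [relay, leaf, index, hub, auth]
Visit relay → queue [leaf, index, hub, auth]
Visit leaf; enqueue root → queue [index, hub, auth, root]
Visit index → queue [hub, auth, root]
Visit hub → queue [auth, root]
Visit auth → queue [root]
Visit root → queue []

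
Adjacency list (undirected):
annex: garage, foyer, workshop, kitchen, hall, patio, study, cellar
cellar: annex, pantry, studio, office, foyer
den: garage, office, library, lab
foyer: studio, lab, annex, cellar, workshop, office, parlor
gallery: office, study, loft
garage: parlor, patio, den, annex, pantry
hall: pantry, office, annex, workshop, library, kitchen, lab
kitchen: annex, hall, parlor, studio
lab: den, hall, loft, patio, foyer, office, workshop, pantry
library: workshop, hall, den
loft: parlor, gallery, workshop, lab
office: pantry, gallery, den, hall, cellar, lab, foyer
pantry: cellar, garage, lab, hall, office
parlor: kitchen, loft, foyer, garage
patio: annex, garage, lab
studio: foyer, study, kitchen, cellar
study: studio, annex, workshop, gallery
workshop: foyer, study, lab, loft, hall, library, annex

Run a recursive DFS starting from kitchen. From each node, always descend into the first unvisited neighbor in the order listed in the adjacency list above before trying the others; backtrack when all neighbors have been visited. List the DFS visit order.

Visit kitchen
kitchen → annex
annex → garage
garage → parlor
parlor → loft
loft → gallery
gallery → office
office → pantry
pantry → cellar
cellar → studio
studio → foyer
foyer → lab
lab → den
den → library
library → workshop
workshop → study
workshop → hall
lab → patio

kitchen, annex, garage, parlor, loft, gallery, office, pantry, cellar, studio, foyer, lab, den, library, workshop, study, hall, patio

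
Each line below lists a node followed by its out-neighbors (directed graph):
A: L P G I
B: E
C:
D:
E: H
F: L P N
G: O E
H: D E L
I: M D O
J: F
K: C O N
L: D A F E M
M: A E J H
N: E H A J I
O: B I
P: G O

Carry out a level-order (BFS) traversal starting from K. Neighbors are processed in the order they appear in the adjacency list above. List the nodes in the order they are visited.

K C O N B I E H A J M D L P G F

Visit K; enqueue C, O, N → queue [C, O, N]
Visit C → queue [O, N]
Visit O; enqueue B, I → queue [N, B, I]
Visit N; enqueue E, H, A, J → queue [B, I, E, H, A, J]
Visit B → queue [I, E, H, A, J]
Visit I; enqueue M, D → queue [E, H, A, J, M, D]
Visit E → queue [H, A, J, M, D]
Visit H; enqueue L → queue [A, J, M, D, L]
Visit A; enqueue P, G → queue [J, M, D, L, P, G]
Visit J; enqueue F → queue [M, D, L, P, G, F]
Visit M → queue [D, L, P, G, F]
Visit D → queue [L, P, G, F]
Visit L → queue [P, G, F]
Visit P → queue [G, F]
Visit G → queue [F]
Visit F → queue []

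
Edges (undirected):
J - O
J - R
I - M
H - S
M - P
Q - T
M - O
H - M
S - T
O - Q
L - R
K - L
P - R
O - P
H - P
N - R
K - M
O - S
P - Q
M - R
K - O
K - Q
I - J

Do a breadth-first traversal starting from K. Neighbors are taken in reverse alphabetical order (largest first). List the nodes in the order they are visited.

K, Q, O, M, L, T, P, S, J, R, I, H, N

Visit K; enqueue Q, O, M, L → queue [Q, O, M, L]
Visit Q; enqueue T, P → queue [O, M, L, T, P]
Visit O; enqueue S, J → queue [M, L, T, P, S, J]
Visit M; enqueue R, I, H → queue [L, T, P, S, J, R, I, H]
Visit L → queue [T, P, S, J, R, I, H]
Visit T → queue [P, S, J, R, I, H]
Visit P → queue [S, J, R, I, H]
Visit S → queue [J, R, I, H]
Visit J → queue [R, I, H]
Visit R; enqueue N → queue [I, H, N]
Visit I → queue [H, N]
Visit H → queue [N]
Visit N → queue []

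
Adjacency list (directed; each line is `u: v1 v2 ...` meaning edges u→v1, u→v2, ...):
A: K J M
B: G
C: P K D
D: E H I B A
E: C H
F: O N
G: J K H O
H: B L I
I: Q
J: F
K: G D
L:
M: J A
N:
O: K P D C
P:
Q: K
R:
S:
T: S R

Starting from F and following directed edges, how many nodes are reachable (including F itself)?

17

BFS from F visits: F, O, N, K, P, D, C, G, E, H, I, B, A, J, L, Q, M
Reachable nodes: 17 of 20 total.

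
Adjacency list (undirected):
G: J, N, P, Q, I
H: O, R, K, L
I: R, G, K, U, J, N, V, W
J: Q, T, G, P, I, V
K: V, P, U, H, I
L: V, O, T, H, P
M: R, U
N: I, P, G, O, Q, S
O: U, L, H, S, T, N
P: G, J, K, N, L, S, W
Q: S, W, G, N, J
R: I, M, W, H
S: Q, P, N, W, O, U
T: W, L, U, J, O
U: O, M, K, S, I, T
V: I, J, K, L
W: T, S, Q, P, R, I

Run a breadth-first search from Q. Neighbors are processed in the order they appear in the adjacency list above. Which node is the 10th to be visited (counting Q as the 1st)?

T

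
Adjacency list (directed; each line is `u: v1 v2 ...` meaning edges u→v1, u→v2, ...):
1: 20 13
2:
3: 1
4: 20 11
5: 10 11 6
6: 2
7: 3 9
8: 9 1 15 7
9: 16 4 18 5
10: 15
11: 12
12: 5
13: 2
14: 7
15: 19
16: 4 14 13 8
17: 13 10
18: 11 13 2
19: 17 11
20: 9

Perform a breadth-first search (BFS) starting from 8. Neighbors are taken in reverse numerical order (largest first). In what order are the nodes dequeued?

8 -> 15 -> 9 -> 7 -> 1 -> 19 -> 18 -> 16 -> 5 -> 4 -> 3 -> 20 -> 13 -> 17 -> 11 -> 2 -> 14 -> 10 -> 6 -> 12

Visit 8; enqueue 15, 9, 7, 1 → queue [15, 9, 7, 1]
Visit 15; enqueue 19 → queue [9, 7, 1, 19]
Visit 9; enqueue 18, 16, 5, 4 → queue [7, 1, 19, 18, 16, 5, 4]
Visit 7; enqueue 3 → queue [1, 19, 18, 16, 5, 4, 3]
Visit 1; enqueue 20, 13 → queue [19, 18, 16, 5, 4, 3, 20, 13]
Visit 19; enqueue 17, 11 → queue [18, 16, 5, 4, 3, 20, 13, 17, 11]
Visit 18; enqueue 2 → queue [16, 5, 4, 3, 20, 13, 17, 11, 2]
Visit 16; enqueue 14 → queue [5, 4, 3, 20, 13, 17, 11, 2, 14]
Visit 5; enqueue 10, 6 → queue [4, 3, 20, 13, 17, 11, 2, 14, 10, 6]
Visit 4 → queue [3, 20, 13, 17, 11, 2, 14, 10, 6]
Visit 3 → queue [20, 13, 17, 11, 2, 14, 10, 6]
Visit 20 → queue [13, 17, 11, 2, 14, 10, 6]
Visit 13 → queue [17, 11, 2, 14, 10, 6]
Visit 17 → queue [11, 2, 14, 10, 6]
Visit 11; enqueue 12 → queue [2, 14, 10, 6, 12]
Visit 2 → queue [14, 10, 6, 12]
Visit 14 → queue [10, 6, 12]
Visit 10 → queue [6, 12]
Visit 6 → queue [12]
Visit 12 → queue []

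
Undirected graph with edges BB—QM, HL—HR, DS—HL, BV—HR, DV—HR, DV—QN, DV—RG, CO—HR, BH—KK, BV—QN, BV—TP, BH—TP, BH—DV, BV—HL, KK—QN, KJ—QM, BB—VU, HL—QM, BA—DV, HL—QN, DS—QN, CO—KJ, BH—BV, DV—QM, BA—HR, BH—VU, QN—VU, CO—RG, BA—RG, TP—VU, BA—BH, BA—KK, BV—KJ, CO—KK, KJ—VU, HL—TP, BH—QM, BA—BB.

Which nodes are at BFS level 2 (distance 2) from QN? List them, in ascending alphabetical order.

BA, BB, BH, CO, HR, KJ, QM, RG, TP

Level 0: QN
Level 1: BV, DS, DV, HL, KK, VU
Level 2: BA, BB, BH, CO, HR, KJ, QM, RG, TP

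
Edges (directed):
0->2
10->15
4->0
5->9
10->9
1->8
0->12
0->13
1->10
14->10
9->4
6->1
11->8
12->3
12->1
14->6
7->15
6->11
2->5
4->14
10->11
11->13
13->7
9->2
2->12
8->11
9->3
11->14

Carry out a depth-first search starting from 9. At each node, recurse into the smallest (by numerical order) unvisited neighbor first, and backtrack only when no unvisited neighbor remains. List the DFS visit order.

Visit 9
9 → 2
2 → 5
2 → 12
12 → 1
1 → 8
8 → 11
11 → 13
13 → 7
7 → 15
11 → 14
14 → 6
14 → 10
12 → 3
9 → 4
4 → 0

9 -> 2 -> 5 -> 12 -> 1 -> 8 -> 11 -> 13 -> 7 -> 15 -> 14 -> 6 -> 10 -> 3 -> 4 -> 0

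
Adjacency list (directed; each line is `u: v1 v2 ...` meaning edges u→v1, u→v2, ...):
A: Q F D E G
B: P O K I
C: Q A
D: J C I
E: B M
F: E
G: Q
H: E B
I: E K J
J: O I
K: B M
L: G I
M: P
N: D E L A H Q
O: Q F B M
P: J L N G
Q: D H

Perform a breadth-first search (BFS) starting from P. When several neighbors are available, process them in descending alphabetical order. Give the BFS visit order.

Visit P; enqueue N, L, J, G → queue [N, L, J, G]
Visit N; enqueue Q, H, E, D, A → queue [L, J, G, Q, H, E, D, A]
Visit L; enqueue I → queue [J, G, Q, H, E, D, A, I]
Visit J; enqueue O → queue [G, Q, H, E, D, A, I, O]
Visit G → queue [Q, H, E, D, A, I, O]
Visit Q → queue [H, E, D, A, I, O]
Visit H; enqueue B → queue [E, D, A, I, O, B]
Visit E; enqueue M → queue [D, A, I, O, B, M]
Visit D; enqueue C → queue [A, I, O, B, M, C]
Visit A; enqueue F → queue [I, O, B, M, C, F]
Visit I; enqueue K → queue [O, B, M, C, F, K]
Visit O → queue [B, M, C, F, K]
Visit B → queue [M, C, F, K]
Visit M → queue [C, F, K]
Visit C → queue [F, K]
Visit F → queue [K]
Visit K → queue []

P -> N -> L -> J -> G -> Q -> H -> E -> D -> A -> I -> O -> B -> M -> C -> F -> K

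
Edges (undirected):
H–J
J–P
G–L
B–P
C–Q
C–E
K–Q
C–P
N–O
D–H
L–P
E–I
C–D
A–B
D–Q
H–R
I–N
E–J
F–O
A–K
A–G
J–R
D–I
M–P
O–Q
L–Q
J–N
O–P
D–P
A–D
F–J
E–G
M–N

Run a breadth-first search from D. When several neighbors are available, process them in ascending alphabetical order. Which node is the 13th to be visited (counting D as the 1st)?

Visit D; enqueue A, C, H, I, P, Q → queue [A, C, H, I, P, Q]
Visit A; enqueue B, G, K → queue [C, H, I, P, Q, B, G, K]
Visit C; enqueue E → queue [H, I, P, Q, B, G, K, E]
Visit H; enqueue J, R → queue [I, P, Q, B, G, K, E, J, R]
Visit I; enqueue N → queue [P, Q, B, G, K, E, J, R, N]
Visit P; enqueue L, M, O → queue [Q, B, G, K, E, J, R, N, L, M, O]
Visit Q → queue [B, G, K, E, J, R, N, L, M, O]
Visit B → queue [G, K, E, J, R, N, L, M, O]
Visit G → queue [K, E, J, R, N, L, M, O]
Visit K → queue [E, J, R, N, L, M, O]
Visit E → queue [J, R, N, L, M, O]
Visit J; enqueue F → queue [R, N, L, M, O, F]
Visit R → queue [N, L, M, O, F]
Visit N → queue [L, M, O, F]
Visit L → queue [M, O, F]
Visit M → queue [O, F]
Visit O → queue [F]
Visit F → queue []

Visit order: D, A, C, H, I, P, Q, B, G, K, E, J, R, N, L, M, O, F

R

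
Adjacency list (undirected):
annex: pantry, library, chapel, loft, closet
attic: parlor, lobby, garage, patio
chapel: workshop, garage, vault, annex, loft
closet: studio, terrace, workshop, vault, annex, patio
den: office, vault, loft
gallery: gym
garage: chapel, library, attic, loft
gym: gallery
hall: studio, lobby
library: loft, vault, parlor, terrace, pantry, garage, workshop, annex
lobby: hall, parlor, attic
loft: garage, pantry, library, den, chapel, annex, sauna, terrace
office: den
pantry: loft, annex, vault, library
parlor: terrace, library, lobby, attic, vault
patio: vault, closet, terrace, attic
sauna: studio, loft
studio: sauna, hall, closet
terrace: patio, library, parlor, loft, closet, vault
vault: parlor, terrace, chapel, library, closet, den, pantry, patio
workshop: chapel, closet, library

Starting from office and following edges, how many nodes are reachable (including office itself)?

19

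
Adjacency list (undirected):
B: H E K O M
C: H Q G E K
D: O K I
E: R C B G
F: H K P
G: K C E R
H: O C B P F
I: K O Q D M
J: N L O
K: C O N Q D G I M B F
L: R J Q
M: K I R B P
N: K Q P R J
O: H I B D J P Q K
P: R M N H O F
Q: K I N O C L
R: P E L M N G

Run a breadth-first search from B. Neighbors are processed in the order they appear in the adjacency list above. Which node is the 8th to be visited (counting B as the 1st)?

Visit B; enqueue H, E, K, O, M → queue [H, E, K, O, M]
Visit H; enqueue C, P, F → queue [E, K, O, M, C, P, F]
Visit E; enqueue R, G → queue [K, O, M, C, P, F, R, G]
Visit K; enqueue N, Q, D, I → queue [O, M, C, P, F, R, G, N, Q, D, I]
Visit O; enqueue J → queue [M, C, P, F, R, G, N, Q, D, I, J]
Visit M → queue [C, P, F, R, G, N, Q, D, I, J]
Visit C → queue [P, F, R, G, N, Q, D, I, J]
Visit P → queue [F, R, G, N, Q, D, I, J]
Visit F → queue [R, G, N, Q, D, I, J]
Visit R; enqueue L → queue [G, N, Q, D, I, J, L]
Visit G → queue [N, Q, D, I, J, L]
Visit N → queue [Q, D, I, J, L]
Visit Q → queue [D, I, J, L]
Visit D → queue [I, J, L]
Visit I → queue [J, L]
Visit J → queue [L]
Visit L → queue []

Visit order: B, H, E, K, O, M, C, P, F, R, G, N, Q, D, I, J, L

P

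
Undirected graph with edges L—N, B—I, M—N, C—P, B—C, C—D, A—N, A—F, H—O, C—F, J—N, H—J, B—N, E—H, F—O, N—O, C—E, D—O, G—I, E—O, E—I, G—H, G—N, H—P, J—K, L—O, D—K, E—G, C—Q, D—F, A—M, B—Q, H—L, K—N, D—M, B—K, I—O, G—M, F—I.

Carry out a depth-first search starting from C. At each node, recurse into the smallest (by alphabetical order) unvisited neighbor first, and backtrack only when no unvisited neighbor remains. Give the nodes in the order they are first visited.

C, B, I, E, G, H, J, K, D, F, A, M, N, L, O, P, Q

Visit C
C → B
B → I
I → E
E → G
G → H
H → J
J → K
K → D
D → F
F → A
A → M
M → N
N → L
L → O
H → P
B → Q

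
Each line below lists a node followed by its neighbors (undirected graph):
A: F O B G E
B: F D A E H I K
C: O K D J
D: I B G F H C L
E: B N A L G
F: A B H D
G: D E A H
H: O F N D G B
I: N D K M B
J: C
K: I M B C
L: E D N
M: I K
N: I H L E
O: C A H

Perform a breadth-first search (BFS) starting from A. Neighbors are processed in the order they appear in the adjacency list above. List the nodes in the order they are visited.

A, F, O, B, G, E, H, D, C, I, K, N, L, J, M

Visit A; enqueue F, O, B, G, E → queue [F, O, B, G, E]
Visit F; enqueue H, D → queue [O, B, G, E, H, D]
Visit O; enqueue C → queue [B, G, E, H, D, C]
Visit B; enqueue I, K → queue [G, E, H, D, C, I, K]
Visit G → queue [E, H, D, C, I, K]
Visit E; enqueue N, L → queue [H, D, C, I, K, N, L]
Visit H → queue [D, C, I, K, N, L]
Visit D → queue [C, I, K, N, L]
Visit C; enqueue J → queue [I, K, N, L, J]
Visit I; enqueue M → queue [K, N, L, J, M]
Visit K → queue [N, L, J, M]
Visit N → queue [L, J, M]
Visit L → queue [J, M]
Visit J → queue [M]
Visit M → queue []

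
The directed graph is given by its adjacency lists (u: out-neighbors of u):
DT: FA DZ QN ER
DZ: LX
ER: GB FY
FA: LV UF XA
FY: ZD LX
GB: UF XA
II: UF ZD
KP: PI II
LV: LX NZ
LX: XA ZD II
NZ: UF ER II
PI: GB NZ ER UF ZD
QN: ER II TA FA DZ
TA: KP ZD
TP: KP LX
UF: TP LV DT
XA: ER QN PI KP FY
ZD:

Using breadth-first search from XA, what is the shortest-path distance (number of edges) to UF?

2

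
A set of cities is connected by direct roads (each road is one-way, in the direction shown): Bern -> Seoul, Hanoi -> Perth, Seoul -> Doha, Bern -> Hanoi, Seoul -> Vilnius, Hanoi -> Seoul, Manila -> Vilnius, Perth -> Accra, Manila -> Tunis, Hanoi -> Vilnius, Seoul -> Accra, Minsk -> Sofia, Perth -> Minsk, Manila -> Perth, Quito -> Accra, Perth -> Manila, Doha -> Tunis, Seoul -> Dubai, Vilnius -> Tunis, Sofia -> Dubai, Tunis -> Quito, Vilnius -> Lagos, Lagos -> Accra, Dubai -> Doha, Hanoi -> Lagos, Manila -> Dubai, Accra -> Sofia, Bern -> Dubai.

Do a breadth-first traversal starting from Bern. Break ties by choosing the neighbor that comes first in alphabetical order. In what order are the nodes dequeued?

Visit Bern; enqueue Dubai, Hanoi, Seoul → queue [Dubai, Hanoi, Seoul]
Visit Dubai; enqueue Doha → queue [Hanoi, Seoul, Doha]
Visit Hanoi; enqueue Lagos, Perth, Vilnius → queue [Seoul, Doha, Lagos, Perth, Vilnius]
Visit Seoul; enqueue Accra → queue [Doha, Lagos, Perth, Vilnius, Accra]
Visit Doha; enqueue Tunis → queue [Lagos, Perth, Vilnius, Accra, Tunis]
Visit Lagos → queue [Perth, Vilnius, Accra, Tunis]
Visit Perth; enqueue Manila, Minsk → queue [Vilnius, Accra, Tunis, Manila, Minsk]
Visit Vilnius → queue [Accra, Tunis, Manila, Minsk]
Visit Accra; enqueue Sofia → queue [Tunis, Manila, Minsk, Sofia]
Visit Tunis; enqueue Quito → queue [Manila, Minsk, Sofia, Quito]
Visit Manila → queue [Minsk, Sofia, Quito]
Visit Minsk → queue [Sofia, Quito]
Visit Sofia → queue [Quito]
Visit Quito → queue []

Bern, Dubai, Hanoi, Seoul, Doha, Lagos, Perth, Vilnius, Accra, Tunis, Manila, Minsk, Sofia, Quito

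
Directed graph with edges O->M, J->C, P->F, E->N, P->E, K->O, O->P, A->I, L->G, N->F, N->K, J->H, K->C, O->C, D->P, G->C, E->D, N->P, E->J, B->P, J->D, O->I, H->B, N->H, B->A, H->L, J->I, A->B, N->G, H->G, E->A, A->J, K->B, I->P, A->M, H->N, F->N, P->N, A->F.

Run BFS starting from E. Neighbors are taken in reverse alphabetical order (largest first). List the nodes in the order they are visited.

Visit E; enqueue N, J, D, A → queue [N, J, D, A]
Visit N; enqueue P, K, H, G, F → queue [J, D, A, P, K, H, G, F]
Visit J; enqueue I, C → queue [D, A, P, K, H, G, F, I, C]
Visit D → queue [A, P, K, H, G, F, I, C]
Visit A; enqueue M, B → queue [P, K, H, G, F, I, C, M, B]
Visit P → queue [K, H, G, F, I, C, M, B]
Visit K; enqueue O → queue [H, G, F, I, C, M, B, O]
Visit H; enqueue L → queue [G, F, I, C, M, B, O, L]
Visit G → queue [F, I, C, M, B, O, L]
Visit F → queue [I, C, M, B, O, L]
Visit I → queue [C, M, B, O, L]
Visit C → queue [M, B, O, L]
Visit M → queue [B, O, L]
Visit B → queue [O, L]
Visit O → queue [L]
Visit L → queue []

E, N, J, D, A, P, K, H, G, F, I, C, M, B, O, L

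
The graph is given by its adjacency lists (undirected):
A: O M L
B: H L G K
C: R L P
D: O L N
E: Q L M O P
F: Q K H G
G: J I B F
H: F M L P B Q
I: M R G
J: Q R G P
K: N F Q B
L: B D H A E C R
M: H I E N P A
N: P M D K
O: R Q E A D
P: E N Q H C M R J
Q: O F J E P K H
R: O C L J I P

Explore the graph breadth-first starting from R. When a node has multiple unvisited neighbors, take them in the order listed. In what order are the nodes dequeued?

R, O, C, L, J, I, P, Q, E, A, D, B, H, G, M, N, F, K

Visit R; enqueue O, C, L, J, I, P → queue [O, C, L, J, I, P]
Visit O; enqueue Q, E, A, D → queue [C, L, J, I, P, Q, E, A, D]
Visit C → queue [L, J, I, P, Q, E, A, D]
Visit L; enqueue B, H → queue [J, I, P, Q, E, A, D, B, H]
Visit J; enqueue G → queue [I, P, Q, E, A, D, B, H, G]
Visit I; enqueue M → queue [P, Q, E, A, D, B, H, G, M]
Visit P; enqueue N → queue [Q, E, A, D, B, H, G, M, N]
Visit Q; enqueue F, K → queue [E, A, D, B, H, G, M, N, F, K]
Visit E → queue [A, D, B, H, G, M, N, F, K]
Visit A → queue [D, B, H, G, M, N, F, K]
Visit D → queue [B, H, G, M, N, F, K]
Visit B → queue [H, G, M, N, F, K]
Visit H → queue [G, M, N, F, K]
Visit G → queue [M, N, F, K]
Visit M → queue [N, F, K]
Visit N → queue [F, K]
Visit F → queue [K]
Visit K → queue []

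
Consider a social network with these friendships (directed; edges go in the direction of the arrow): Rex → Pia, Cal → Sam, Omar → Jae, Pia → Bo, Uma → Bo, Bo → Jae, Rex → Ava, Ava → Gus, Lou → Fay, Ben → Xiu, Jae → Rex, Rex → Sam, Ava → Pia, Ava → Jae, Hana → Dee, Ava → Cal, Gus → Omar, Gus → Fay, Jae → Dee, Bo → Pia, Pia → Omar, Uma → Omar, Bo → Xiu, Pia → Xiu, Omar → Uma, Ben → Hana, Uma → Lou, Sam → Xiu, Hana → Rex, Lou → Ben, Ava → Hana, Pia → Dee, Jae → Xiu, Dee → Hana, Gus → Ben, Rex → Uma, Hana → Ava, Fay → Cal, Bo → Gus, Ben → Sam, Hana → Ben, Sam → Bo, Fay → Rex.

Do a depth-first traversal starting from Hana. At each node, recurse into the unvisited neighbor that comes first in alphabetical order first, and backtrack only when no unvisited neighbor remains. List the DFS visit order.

Visit Hana
Hana → Ava
Ava → Cal
Cal → Sam
Sam → Bo
Bo → Gus
Gus → Ben
Ben → Xiu
Gus → Fay
Fay → Rex
Rex → Pia
Pia → Dee
Pia → Omar
Omar → Jae
Omar → Uma
Uma → Lou

Hana → Ava → Cal → Sam → Bo → Gus → Ben → Xiu → Fay → Rex → Pia → Dee → Omar → Jae → Uma → Lou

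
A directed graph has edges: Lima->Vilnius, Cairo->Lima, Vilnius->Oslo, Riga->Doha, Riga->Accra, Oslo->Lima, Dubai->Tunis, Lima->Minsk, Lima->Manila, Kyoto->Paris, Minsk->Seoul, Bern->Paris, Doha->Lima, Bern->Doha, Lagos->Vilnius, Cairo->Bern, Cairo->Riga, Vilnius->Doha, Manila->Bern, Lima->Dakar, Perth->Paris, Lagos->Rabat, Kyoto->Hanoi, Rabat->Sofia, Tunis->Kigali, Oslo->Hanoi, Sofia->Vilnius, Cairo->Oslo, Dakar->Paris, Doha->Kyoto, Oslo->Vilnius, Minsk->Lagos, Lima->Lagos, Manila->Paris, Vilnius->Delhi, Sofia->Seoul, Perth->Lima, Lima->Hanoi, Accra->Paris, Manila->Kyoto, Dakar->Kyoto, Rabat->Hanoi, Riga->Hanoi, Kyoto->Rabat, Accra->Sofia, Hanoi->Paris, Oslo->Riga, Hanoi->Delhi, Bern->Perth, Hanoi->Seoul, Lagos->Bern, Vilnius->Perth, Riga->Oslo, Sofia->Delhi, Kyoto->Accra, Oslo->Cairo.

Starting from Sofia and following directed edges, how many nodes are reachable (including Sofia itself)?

BFS from Sofia visits: Sofia, Vilnius, Seoul, Delhi, Perth, Oslo, Doha, Paris, Lima, Riga, Hanoi, Cairo, Kyoto, Minsk, Manila, Lagos, Dakar, Accra, Bern, Rabat
Reachable nodes: 20 of 23 total.

20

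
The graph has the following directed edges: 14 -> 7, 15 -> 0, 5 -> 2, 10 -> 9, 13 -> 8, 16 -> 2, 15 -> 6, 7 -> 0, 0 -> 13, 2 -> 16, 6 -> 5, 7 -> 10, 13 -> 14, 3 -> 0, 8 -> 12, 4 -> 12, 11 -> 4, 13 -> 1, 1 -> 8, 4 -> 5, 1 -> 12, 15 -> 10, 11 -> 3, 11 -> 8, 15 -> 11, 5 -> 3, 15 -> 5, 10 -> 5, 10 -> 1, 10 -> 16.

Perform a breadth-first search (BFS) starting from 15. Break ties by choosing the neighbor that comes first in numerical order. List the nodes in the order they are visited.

15, 0, 5, 6, 10, 11, 13, 2, 3, 1, 9, 16, 4, 8, 14, 12, 7

Visit 15; enqueue 0, 5, 6, 10, 11 → queue [0, 5, 6, 10, 11]
Visit 0; enqueue 13 → queue [5, 6, 10, 11, 13]
Visit 5; enqueue 2, 3 → queue [6, 10, 11, 13, 2, 3]
Visit 6 → queue [10, 11, 13, 2, 3]
Visit 10; enqueue 1, 9, 16 → queue [11, 13, 2, 3, 1, 9, 16]
Visit 11; enqueue 4, 8 → queue [13, 2, 3, 1, 9, 16, 4, 8]
Visit 13; enqueue 14 → queue [2, 3, 1, 9, 16, 4, 8, 14]
Visit 2 → queue [3, 1, 9, 16, 4, 8, 14]
Visit 3 → queue [1, 9, 16, 4, 8, 14]
Visit 1; enqueue 12 → queue [9, 16, 4, 8, 14, 12]
Visit 9 → queue [16, 4, 8, 14, 12]
Visit 16 → queue [4, 8, 14, 12]
Visit 4 → queue [8, 14, 12]
Visit 8 → queue [14, 12]
Visit 14; enqueue 7 → queue [12, 7]
Visit 12 → queue [7]
Visit 7 → queue []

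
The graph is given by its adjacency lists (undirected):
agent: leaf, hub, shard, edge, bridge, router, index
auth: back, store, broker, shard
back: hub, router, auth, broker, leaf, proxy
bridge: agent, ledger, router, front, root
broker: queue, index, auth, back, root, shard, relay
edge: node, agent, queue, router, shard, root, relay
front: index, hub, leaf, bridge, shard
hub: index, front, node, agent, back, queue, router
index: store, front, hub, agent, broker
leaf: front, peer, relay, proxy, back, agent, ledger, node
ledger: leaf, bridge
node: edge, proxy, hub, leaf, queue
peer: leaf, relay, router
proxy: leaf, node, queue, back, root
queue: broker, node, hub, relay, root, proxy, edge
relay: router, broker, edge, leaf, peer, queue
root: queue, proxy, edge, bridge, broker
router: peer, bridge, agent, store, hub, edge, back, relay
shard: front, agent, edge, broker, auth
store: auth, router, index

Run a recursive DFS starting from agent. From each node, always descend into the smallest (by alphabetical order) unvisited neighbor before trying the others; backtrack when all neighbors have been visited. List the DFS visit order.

Visit agent
agent → bridge
bridge → front
front → hub
hub → back
back → auth
auth → broker
broker → index
index → store
store → router
router → edge
edge → node
node → leaf
leaf → ledger
leaf → peer
peer → relay
relay → queue
queue → proxy
proxy → root
edge → shard

agent -> bridge -> front -> hub -> back -> auth -> broker -> index -> store -> router -> edge -> node -> leaf -> ledger -> peer -> relay -> queue -> proxy -> root -> shard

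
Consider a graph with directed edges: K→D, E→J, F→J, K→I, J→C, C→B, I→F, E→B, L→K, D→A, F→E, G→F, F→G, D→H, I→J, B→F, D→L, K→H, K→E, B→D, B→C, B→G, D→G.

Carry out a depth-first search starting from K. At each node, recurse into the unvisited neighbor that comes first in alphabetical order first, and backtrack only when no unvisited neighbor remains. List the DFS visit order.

K -> D -> A -> G -> F -> E -> B -> C -> J -> H -> L -> I

Visit K
K → D
D → A
D → G
G → F
F → E
E → B
B → C
E → J
D → H
D → L
K → I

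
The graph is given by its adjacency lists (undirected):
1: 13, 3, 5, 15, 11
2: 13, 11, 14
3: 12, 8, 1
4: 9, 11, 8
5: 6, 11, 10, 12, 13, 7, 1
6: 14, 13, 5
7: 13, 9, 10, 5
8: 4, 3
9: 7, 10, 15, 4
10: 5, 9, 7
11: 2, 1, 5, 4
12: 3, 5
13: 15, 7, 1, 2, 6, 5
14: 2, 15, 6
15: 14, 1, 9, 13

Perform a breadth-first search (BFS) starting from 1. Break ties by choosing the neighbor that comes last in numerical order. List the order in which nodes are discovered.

1 → 15 → 13 → 11 → 5 → 3 → 14 → 9 → 7 → 6 → 2 → 4 → 12 → 10 → 8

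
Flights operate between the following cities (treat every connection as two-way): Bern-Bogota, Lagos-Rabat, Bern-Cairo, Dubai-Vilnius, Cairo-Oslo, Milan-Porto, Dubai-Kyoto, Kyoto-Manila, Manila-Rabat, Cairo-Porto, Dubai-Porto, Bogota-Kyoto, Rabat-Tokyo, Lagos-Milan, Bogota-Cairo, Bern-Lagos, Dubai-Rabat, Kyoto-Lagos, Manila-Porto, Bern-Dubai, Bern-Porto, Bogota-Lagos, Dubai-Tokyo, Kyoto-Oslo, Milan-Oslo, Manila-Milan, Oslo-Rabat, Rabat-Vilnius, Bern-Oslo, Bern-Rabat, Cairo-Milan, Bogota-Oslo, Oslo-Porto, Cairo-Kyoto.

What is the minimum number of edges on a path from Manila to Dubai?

2

Level 0: Manila
Level 1: Kyoto, Milan, Porto, Rabat
Level 2: Bern, Bogota, Cairo, Dubai, Lagos, Oslo, Tokyo, Vilnius
Dubai first appears at level 2.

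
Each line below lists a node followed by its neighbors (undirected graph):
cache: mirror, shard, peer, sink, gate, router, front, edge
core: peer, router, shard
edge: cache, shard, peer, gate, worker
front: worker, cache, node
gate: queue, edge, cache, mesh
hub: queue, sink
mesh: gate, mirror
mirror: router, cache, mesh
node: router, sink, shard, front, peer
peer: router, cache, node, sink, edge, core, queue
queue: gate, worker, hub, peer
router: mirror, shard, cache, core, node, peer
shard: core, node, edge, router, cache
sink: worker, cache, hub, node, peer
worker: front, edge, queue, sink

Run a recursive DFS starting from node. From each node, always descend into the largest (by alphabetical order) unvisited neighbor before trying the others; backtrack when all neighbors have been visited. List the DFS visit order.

Visit node
node → sink
sink → worker
worker → queue
queue → peer
peer → router
router → shard
shard → edge
edge → gate
gate → mesh
mesh → mirror
mirror → cache
cache → front
shard → core
queue → hub

node, sink, worker, queue, peer, router, shard, edge, gate, mesh, mirror, cache, front, core, hub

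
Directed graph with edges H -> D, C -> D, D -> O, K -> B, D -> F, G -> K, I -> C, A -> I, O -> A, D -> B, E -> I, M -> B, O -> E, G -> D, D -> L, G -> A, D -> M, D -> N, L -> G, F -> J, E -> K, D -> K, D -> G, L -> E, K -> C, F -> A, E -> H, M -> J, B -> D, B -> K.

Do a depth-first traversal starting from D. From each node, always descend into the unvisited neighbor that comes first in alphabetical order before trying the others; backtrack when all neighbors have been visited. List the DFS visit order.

Visit D
D → B
B → K
K → C
D → F
F → A
A → I
F → J
D → G
D → L
L → E
E → H
D → M
D → N
D → O

D, B, K, C, F, A, I, J, G, L, E, H, M, N, O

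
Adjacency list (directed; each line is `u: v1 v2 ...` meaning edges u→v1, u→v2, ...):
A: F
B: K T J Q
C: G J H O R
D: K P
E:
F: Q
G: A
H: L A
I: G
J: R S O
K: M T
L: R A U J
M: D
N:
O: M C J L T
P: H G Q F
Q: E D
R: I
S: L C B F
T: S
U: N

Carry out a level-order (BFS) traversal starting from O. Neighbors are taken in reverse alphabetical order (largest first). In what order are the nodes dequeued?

Visit O; enqueue T, M, L, J, C → queue [T, M, L, J, C]
Visit T; enqueue S → queue [M, L, J, C, S]
Visit M; enqueue D → queue [L, J, C, S, D]
Visit L; enqueue U, R, A → queue [J, C, S, D, U, R, A]
Visit J → queue [C, S, D, U, R, A]
Visit C; enqueue H, G → queue [S, D, U, R, A, H, G]
Visit S; enqueue F, B → queue [D, U, R, A, H, G, F, B]
Visit D; enqueue P, K → queue [U, R, A, H, G, F, B, P, K]
Visit U; enqueue N → queue [R, A, H, G, F, B, P, K, N]
Visit R; enqueue I → queue [A, H, G, F, B, P, K, N, I]
Visit A → queue [H, G, F, B, P, K, N, I]
Visit H → queue [G, F, B, P, K, N, I]
Visit G → queue [F, B, P, K, N, I]
Visit F; enqueue Q → queue [B, P, K, N, I, Q]
Visit B → queue [P, K, N, I, Q]
Visit P → queue [K, N, I, Q]
Visit K → queue [N, I, Q]
Visit N → queue [I, Q]
Visit I → queue [Q]
Visit Q; enqueue E → queue [E]
Visit E → queue []

O, T, M, L, J, C, S, D, U, R, A, H, G, F, B, P, K, N, I, Q, E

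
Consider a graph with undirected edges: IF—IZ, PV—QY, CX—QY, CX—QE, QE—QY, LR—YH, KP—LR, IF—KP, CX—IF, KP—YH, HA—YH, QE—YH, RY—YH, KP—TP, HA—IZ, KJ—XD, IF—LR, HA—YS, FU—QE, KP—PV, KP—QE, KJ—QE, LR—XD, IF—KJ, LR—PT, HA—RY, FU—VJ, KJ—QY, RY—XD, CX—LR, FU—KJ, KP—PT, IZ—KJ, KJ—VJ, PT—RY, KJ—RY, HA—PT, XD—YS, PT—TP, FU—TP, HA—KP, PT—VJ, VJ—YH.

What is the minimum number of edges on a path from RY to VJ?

Level 0: RY
Level 1: HA, KJ, PT, XD, YH
Level 2: FU, IF, IZ, KP, LR, QE, QY, TP, VJ, YS
Level 3: CX, PV
VJ first appears at level 2.

2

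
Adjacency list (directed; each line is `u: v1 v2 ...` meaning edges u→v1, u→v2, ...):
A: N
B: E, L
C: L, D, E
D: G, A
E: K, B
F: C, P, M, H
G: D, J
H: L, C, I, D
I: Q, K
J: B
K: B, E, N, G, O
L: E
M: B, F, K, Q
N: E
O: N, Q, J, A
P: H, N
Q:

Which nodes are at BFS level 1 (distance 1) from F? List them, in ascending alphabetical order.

Level 0: F
Level 1: C, H, M, P
Level 2: B, D, E, I, K, L, N, Q
Level 3: A, G, O
Level 4: J

C, H, M, P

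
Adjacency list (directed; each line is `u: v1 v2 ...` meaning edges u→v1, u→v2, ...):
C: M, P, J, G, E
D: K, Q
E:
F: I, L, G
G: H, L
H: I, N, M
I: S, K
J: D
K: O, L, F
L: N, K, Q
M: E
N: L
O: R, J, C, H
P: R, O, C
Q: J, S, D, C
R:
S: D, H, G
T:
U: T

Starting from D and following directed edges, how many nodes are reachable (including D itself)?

BFS from D visits: D, K, Q, F, L, O, C, J, S, G, I, N, H, R, E, M, P
Reachable nodes: 17 of 19 total.

17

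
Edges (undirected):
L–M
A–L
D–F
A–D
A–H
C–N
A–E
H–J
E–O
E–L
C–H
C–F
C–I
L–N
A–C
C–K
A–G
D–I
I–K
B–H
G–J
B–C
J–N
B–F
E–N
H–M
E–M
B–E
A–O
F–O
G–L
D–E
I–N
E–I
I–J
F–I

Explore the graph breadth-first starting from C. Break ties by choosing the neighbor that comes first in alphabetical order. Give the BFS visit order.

C, A, B, F, H, I, K, N, D, E, G, L, O, J, M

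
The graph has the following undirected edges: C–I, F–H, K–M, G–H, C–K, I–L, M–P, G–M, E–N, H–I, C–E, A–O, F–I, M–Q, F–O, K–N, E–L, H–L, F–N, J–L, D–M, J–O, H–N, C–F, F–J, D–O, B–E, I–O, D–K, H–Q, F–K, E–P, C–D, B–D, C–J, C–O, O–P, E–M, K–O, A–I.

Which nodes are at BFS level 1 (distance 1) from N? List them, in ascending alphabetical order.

Level 0: N
Level 1: E, F, H, K
Level 2: B, C, D, G, I, J, L, M, O, P, Q
Level 3: A

E, F, H, K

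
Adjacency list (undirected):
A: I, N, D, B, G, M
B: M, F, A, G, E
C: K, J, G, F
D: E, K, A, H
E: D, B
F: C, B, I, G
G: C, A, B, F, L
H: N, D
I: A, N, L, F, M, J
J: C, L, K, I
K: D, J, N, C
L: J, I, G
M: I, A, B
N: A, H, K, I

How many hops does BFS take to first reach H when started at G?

Level 0: G
Level 1: A, B, C, F, L
Level 2: D, E, I, J, K, M, N
Level 3: H
H first appears at level 3.

3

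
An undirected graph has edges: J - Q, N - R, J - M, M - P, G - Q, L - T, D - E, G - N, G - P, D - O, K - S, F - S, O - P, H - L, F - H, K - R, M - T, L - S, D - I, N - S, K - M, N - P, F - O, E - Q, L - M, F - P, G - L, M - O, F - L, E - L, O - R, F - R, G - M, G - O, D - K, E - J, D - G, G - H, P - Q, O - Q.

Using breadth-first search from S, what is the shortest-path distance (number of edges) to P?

Level 0: S
Level 1: F, K, L, N
Level 2: D, E, G, H, M, O, P, R, T
Level 3: I, J, Q
P first appears at level 2.

2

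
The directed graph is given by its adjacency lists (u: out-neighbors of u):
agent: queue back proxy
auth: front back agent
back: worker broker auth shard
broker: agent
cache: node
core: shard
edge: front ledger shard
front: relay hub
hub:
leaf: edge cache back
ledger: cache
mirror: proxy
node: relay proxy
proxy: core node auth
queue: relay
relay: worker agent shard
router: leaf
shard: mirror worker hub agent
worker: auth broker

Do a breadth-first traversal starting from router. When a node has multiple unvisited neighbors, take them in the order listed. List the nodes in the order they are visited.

router, leaf, edge, cache, back, front, ledger, shard, node, worker, broker, auth, relay, hub, mirror, agent, proxy, queue, core

Visit router; enqueue leaf → queue [leaf]
Visit leaf; enqueue edge, cache, back → queue [edge, cache, back]
Visit edge; enqueue front, ledger, shard → queue [cache, back, front, ledger, shard]
Visit cache; enqueue node → queue [back, front, ledger, shard, node]
Visit back; enqueue worker, broker, auth → queue [front, ledger, shard, node, worker, broker, auth]
Visit front; enqueue relay, hub → queue [ledger, shard, node, worker, broker, auth, relay, hub]
Visit ledger → queue [shard, node, worker, broker, auth, relay, hub]
Visit shard; enqueue mirror, agent → queue [node, worker, broker, auth, relay, hub, mirror, agent]
Visit node; enqueue proxy → queue [worker, broker, auth, relay, hub, mirror, agent, proxy]
Visit worker → queue [broker, auth, relay, hub, mirror, agent, proxy]
Visit broker → queue [auth, relay, hub, mirror, agent, proxy]
Visit auth → queue [relay, hub, mirror, agent, proxy]
Visit relay → queue [hub, mirror, agent, proxy]
Visit hub → queue [mirror, agent, proxy]
Visit mirror → queue [agent, proxy]
Visit agent; enqueue queue → queue [proxy, queue]
Visit proxy; enqueue core → queue [queue, core]
Visit queue → queue [core]
Visit core → queue []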